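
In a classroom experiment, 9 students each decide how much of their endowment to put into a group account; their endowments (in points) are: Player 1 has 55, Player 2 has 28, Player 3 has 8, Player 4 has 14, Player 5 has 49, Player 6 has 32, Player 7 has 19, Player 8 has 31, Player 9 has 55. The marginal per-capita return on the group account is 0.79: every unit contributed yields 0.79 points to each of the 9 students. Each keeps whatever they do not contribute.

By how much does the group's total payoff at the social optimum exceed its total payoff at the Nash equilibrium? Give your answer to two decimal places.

The private return per contributed unit is 0.79 < 1 for everyone, so the Nash equilibrium is zero contribution and the group total is Σ E_j = 55 + 28 + 8 + 14 + 49 + 32 + 19 + 31 + 55 = 291.
Each contributed unit returns 7.110 to the group, so the social optimum is full contribution by everyone: group total = 7.110 × 291 = 2069.01.
Efficiency loss = (7.110 − 1) × 291 = 1778.01.

1778.01 points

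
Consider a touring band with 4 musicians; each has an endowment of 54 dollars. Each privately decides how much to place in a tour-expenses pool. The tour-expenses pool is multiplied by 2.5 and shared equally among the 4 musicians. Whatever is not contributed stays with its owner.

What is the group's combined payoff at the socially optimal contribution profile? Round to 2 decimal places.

540.00 dollars

Each contributed unit returns 2.500 to the group as a whole (0.6250 to each of 4 players), which exceeds 1, so the social optimum is full contribution: group total = 2.500 × 216 = 540.00.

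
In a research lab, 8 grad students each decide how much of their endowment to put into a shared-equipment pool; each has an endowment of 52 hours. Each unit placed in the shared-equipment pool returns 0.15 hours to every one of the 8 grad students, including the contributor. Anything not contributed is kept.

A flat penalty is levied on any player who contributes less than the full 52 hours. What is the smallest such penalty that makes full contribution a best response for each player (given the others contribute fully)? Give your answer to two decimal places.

44.20 hours

Given the others contribute fully, the best deviation is to contribute 0 (any partial contribution still incurs the fine and gives up units whose private return 0.15 is below 1).
Deviating from 52 to 0 saves 52 hours but forfeits the deviator's share of the drop in the shared-equipment pool: 0.15 × 52 = 7.80.
So the deviation gain is 52 − 7.80 = 44.20, and the fine must be at least 44.20 hours to wipe it out.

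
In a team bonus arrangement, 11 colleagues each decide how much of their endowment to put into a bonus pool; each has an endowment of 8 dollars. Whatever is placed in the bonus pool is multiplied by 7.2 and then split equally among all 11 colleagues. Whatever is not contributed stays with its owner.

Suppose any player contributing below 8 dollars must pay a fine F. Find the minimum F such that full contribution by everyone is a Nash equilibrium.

Given the others contribute fully, the best deviation is to contribute 0 (any partial contribution still incurs the fine and gives up units whose private return 0.6545 is below 1).
Deviating from 8 to 0 saves 8 dollars but forfeits the deviator's share of the drop in the bonus pool: 7.2/11 × 8 = 5.24.
So the deviation gain is 8 − 5.24 = 2.76, and the fine must be at least 2.76 dollars to wipe it out.

2.76 dollars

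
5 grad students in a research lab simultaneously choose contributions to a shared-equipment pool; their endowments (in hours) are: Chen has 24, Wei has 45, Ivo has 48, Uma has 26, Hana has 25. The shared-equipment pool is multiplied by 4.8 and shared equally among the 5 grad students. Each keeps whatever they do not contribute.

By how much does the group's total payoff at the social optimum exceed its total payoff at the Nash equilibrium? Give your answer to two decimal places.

The private return per contributed unit is 4.8/5 = 0.9600 < 1 for every player regardless of endowment, so the Nash equilibrium is zero contribution and the group total is Σ E_j = 24 + 45 + 48 + 26 + 25 = 168.
Each contributed unit returns 4.800 to the group, so the social optimum is full contribution by everyone: group total = 4.800 × 168 = 806.40.
Efficiency loss = (4.800 − 1) × 168 = 638.40.

638.40 hours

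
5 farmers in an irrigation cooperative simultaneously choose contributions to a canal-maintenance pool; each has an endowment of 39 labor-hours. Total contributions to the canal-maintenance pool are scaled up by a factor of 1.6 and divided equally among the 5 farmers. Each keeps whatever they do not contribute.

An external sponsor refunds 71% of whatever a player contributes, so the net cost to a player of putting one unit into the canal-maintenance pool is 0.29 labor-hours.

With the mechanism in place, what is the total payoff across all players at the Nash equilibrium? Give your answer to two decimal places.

450.45 labor-hours

The effective private return per unit is now (1.6/5) / 0.29 = 1.1034 > 1, so every player's dominant strategy flips to full contribution.
So the Nash equilibrium is full contribution by all 5; the group earns 5 × (39 × 0.71 + 1.6 × 39) = 450.45.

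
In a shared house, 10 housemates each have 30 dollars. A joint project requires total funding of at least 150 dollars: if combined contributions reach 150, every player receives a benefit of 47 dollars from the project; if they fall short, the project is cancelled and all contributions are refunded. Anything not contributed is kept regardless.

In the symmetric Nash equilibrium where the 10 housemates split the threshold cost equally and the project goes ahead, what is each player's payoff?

Equal share of the threshold: 150/10 = 15.
At this profile no one gains by cutting their contribution: any cut drops the total below 150, the project is cancelled, contributions are refunded, and the deviator ends with 30, which is less than 30 − 15 + 47 = 62. Contributing more than 15 just wastes the excess. So contributing exactly 15 is a best response.
Each player's payoff: 30 − 15 + 47 = 62.

62 dollars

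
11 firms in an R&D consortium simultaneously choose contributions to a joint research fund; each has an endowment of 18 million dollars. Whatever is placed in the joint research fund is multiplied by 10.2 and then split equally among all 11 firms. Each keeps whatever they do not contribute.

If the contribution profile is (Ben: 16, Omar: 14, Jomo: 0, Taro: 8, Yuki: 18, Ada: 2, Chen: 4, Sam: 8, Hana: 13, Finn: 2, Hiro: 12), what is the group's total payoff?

1090.40 million dollars

Total contributed: 16 + 14 + 0 + 8 + 18 + 2 + 4 + 8 + 13 + 2 + 12 = 97; total kept: 11 × 18 − 97 = 101.
The joint research fund pays out 10.2 × 97 = 989.40 in aggregate.
Group total = 101 + 989.40 = 1090.40.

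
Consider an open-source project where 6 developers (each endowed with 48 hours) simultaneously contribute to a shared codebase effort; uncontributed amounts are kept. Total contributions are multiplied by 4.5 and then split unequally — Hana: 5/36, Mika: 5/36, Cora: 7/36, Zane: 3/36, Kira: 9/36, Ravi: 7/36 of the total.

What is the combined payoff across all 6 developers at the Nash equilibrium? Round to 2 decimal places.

456.00 hours

Player j's private return per contributed unit is 4.5 × (j's share). Contributing is weakly dominant for j when that share is at least 1/4.5 = 0.2222, and contributing 0 is dominant otherwise.
The only share above 0.2222 is Kira's 9/36, contributing 48; the remaining 5 contribute 0. Total contributed: 48.
The shared codebase effort pays out 4.5 × 48 = 216.00 in total (split across the unequal shares, but the aggregate is all that matters for the group sum).
The 5 free-riders keep 48 each, adding 240. Group total = 240 + 216.00 = 456.00.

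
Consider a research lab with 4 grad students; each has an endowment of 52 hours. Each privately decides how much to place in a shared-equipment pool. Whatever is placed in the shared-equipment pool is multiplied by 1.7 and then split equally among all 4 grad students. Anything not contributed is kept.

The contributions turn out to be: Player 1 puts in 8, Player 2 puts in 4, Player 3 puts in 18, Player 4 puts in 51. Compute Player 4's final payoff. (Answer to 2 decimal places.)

Total contributed: 8 + 4 + 18 + 51 = 81.
Each receives 1.7 × 81 / 4 = 34.43 from the shared-equipment pool.
Player 4 keeps 52 − 51 = 1, so Player 4's payoff is 1 + 34.43 = 35.43.

35.43 hours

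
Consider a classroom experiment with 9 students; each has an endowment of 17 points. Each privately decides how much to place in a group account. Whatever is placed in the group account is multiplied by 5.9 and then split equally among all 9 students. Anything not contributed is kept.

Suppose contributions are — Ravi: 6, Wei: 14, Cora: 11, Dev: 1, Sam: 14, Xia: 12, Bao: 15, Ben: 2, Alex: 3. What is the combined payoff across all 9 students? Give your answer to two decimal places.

535.20 points

Total contributed: 6 + 14 + 11 + 1 + 14 + 12 + 15 + 2 + 3 = 78; total kept: 9 × 17 − 78 = 75.
The group account pays out 5.9 × 78 = 460.20 in aggregate.
Group total = 75 + 460.20 = 535.20.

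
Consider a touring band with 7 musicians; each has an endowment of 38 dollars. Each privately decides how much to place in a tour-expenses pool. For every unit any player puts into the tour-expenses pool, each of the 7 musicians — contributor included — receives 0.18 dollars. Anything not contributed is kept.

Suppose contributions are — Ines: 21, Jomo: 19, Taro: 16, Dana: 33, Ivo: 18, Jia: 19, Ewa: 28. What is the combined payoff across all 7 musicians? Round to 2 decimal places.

306.04 dollars

Total contributed: 21 + 19 + 16 + 33 + 18 + 19 + 28 = 154; total kept: 7 × 38 − 154 = 112.
The tour-expenses pool pays out 0.18 × 7 × 154 = 194.04 in aggregate.
Group total = 112 + 194.04 = 306.04.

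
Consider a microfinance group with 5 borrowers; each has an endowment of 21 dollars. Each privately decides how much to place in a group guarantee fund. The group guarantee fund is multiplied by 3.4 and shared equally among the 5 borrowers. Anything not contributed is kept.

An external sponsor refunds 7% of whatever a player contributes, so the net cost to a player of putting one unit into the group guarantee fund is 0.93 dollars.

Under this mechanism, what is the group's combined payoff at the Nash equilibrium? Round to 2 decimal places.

105.00 dollars

With the mechanism, a contributed unit returns (3.4/5) / 0.93 = 0.7312 per unit of net cost — still below 1 — so contributing 0 remains dominant for every player.
At the Nash equilibrium no one contributes; group total payoff = 5 × 21 = 105.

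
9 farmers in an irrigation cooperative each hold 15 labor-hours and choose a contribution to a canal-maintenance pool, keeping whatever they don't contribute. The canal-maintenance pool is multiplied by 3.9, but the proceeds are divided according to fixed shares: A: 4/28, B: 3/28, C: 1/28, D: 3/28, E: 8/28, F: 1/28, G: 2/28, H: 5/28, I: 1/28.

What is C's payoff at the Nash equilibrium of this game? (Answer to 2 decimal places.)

For player j, contributing a unit is worthwhile iff 3.9 × (j's share) ≥ 1, i.e. iff j's share is at least 0.2564.
The only share above 0.2564 is E's 8/28, contributing 15; the remaining 8 contribute 0. Total contributed: 15.
C keeps 15 and receives 3.9 × 15 × 1/28 = 2.09 from the canal-maintenance pool, for a payoff of 17.09.

17.09 labor-hours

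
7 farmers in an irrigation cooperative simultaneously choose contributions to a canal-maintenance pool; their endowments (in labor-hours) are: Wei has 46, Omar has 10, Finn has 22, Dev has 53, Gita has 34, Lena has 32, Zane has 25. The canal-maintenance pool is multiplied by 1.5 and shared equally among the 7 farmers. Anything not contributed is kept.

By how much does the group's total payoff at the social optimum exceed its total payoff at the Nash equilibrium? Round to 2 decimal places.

111.00 labor-hours

The private return per contributed unit is 1.5/7 = 0.2143 < 1 for every player regardless of endowment, so the Nash equilibrium is zero contribution and the group total is Σ E_j = 46 + 10 + 22 + 53 + 34 + 32 + 25 = 222.
Each contributed unit returns 1.500 to the group, so the social optimum is full contribution by everyone: group total = 1.500 × 222 = 333.00.
Efficiency loss = (1.500 − 1) × 222 = 111.00.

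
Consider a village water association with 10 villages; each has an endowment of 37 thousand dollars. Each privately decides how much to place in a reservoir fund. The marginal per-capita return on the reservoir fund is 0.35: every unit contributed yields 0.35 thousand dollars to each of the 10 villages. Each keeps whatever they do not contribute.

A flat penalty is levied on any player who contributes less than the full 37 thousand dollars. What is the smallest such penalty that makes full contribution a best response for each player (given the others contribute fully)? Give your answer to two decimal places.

24.05 thousand dollars

Given the others contribute fully, the best deviation is to contribute 0 (any partial contribution still incurs the fine and gives up units whose private return 0.35 is below 1).
Deviating from 37 to 0 saves 37 thousand dollars but forfeits the deviator's share of the drop in the reservoir fund: 0.35 × 37 = 12.95.
So the deviation gain is 37 − 12.95 = 24.05, and the fine must be at least 24.05 thousand dollars to wipe it out.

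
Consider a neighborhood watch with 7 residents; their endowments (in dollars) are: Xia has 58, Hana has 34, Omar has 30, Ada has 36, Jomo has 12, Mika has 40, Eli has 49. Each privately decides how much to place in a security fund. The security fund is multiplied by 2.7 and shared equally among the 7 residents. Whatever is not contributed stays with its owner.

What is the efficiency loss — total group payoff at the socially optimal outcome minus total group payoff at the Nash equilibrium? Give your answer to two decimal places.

The private return per contributed unit is 2.7/7 = 0.3857 < 1 for every player regardless of endowment, so the Nash equilibrium is zero contribution and the group total is Σ E_j = 58 + 34 + 30 + 36 + 12 + 40 + 49 = 259.
Each contributed unit returns 2.700 to the group, so the social optimum is full contribution by everyone: group total = 2.700 × 259 = 699.30.
Efficiency loss = (2.700 − 1) × 259 = 440.30.

440.30 dollars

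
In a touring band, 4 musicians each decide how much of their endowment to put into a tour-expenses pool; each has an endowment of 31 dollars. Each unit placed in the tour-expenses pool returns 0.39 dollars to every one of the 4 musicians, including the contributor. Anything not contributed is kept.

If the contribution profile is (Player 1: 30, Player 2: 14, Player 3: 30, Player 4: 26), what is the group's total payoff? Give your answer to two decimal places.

Total contributed: 30 + 14 + 30 + 26 = 100; total kept: 4 × 31 − 100 = 24.
The tour-expenses pool pays out 0.39 × 4 × 100 = 156.00 in aggregate.
Group total = 24 + 156.00 = 180.00.

180.00 dollars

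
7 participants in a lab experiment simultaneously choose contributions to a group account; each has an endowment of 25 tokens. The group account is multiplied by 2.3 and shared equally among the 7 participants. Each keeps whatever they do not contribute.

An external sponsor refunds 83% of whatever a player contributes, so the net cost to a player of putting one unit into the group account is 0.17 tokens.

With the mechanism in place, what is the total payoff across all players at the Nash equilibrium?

547.75 tokens

The effective private return per unit is now (2.3/7) / 0.17 = 1.9328 > 1, so every player's dominant strategy flips to full contribution.
So the Nash equilibrium is full contribution by all 7; the group earns 7 × (25 × 0.83 + 2.3 × 25) = 547.75.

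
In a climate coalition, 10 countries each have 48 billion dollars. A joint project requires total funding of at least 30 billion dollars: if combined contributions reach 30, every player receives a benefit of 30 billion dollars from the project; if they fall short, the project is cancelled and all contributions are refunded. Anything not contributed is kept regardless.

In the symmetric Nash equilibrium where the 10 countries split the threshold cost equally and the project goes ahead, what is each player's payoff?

75 billion dollars

Equal share of the threshold: 30/10 = 3.
At this profile no one gains by cutting their contribution: any cut drops the total below 30, the project is cancelled, contributions are refunded, and the deviator ends with 48, which is less than 48 − 3 + 30 = 75. Contributing more than 3 just wastes the excess. So contributing exactly 3 is a best response.
Each player's payoff: 48 − 3 + 30 = 75.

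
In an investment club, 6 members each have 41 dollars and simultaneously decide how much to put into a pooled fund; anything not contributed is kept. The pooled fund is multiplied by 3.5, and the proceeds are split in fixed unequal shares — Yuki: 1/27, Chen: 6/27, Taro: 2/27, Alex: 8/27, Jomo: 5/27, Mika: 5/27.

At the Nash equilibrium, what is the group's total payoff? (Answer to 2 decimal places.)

A player with share s gets back 3.5·s per unit contributed, so full contribution is dominant for anyone with s > 1/3.5 = 0.2857 and zero contribution is dominant for anyone below.
Only Alex (8/27) clears that bar, contributing 41; the remaining 5 contribute 0. Total contributed: 41.
The pooled fund pays out 3.5 × 41 = 143.50 in total (split across the unequal shares, but the aggregate is all that matters for the group sum).
The 5 free-riders keep 41 each, adding 205. Group total = 205 + 143.50 = 348.50.

348.50 dollars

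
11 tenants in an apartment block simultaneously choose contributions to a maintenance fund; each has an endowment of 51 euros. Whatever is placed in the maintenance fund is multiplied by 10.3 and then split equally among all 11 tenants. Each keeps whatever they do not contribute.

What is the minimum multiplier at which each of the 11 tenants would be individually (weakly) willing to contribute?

11

A contributed unit returns (multiplier)/11 to its contributor.
This reaches 1 exactly when the multiplier is 11.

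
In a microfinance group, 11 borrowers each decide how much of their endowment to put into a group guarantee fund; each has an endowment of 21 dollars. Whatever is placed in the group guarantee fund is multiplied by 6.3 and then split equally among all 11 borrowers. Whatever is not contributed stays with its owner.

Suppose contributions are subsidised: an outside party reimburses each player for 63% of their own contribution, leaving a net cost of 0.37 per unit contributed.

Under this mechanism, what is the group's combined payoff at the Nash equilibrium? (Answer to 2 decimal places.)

1600.83 dollars

The effective private return per unit is now (6.3/11) / 0.37 = 1.5479 > 1, so every player's dominant strategy flips to full contribution.
At the Nash equilibrium everyone contributes 21. Group total payoff = 11 × (21 × 0.63 + 6.3 × 21) = 1600.83.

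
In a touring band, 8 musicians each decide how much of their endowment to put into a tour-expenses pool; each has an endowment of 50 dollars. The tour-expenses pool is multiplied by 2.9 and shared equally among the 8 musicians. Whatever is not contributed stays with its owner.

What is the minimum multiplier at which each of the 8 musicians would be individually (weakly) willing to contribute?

A contributed unit returns (multiplier)/8 to its contributor.
This reaches 1 exactly when the multiplier is 8.

8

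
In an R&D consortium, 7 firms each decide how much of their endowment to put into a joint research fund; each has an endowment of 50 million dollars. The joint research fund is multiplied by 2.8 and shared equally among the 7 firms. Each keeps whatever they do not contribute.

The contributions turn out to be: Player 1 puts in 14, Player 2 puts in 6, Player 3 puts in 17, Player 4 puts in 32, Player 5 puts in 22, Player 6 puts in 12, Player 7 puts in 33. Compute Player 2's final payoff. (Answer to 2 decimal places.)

98.40 million dollars

Total contributed: 14 + 6 + 17 + 32 + 22 + 12 + 33 = 136.
Each receives 2.8 × 136 / 7 = 54.40 from the joint research fund.
Player 2 keeps 50 − 6 = 44, so Player 2's payoff is 44 + 54.40 = 98.40.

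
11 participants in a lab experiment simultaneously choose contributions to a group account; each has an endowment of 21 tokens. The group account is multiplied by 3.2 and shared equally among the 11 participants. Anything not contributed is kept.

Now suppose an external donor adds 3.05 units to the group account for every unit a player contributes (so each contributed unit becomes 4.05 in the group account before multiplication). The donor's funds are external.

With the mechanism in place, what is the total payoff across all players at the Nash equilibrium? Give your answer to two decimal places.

2993.76 tokens

Under the mechanism each unit contributed yields 3.2 × 4.05 / 11 = 1.1782 back to its contributor per unit of net cost, which exceeds 1, making full contribution the dominant choice for everyone.
At the Nash equilibrium everyone contributes 21. Group total payoff = 3.2 × 4.05 × 231 = 2993.76.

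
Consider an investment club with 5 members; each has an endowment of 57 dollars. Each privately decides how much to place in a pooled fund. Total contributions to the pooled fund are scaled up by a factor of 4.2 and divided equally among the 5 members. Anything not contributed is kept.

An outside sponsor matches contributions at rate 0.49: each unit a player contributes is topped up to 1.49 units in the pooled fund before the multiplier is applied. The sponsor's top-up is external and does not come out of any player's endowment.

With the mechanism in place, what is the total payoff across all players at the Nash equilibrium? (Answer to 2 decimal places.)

1783.53 dollars

Under the mechanism each unit contributed yields 4.2 × 1.49 / 5 = 1.2516 back to its contributor per unit of net cost, which exceeds 1, making full contribution the dominant choice for everyone.
At the Nash equilibrium everyone contributes 57. Group total payoff = 4.2 × 1.49 × 285 = 1783.53.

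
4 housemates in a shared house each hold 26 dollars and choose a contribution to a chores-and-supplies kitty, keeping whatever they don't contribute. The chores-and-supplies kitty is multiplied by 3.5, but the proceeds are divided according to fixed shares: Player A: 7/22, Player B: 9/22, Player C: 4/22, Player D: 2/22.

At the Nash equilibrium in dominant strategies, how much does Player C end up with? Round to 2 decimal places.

Player j's private return per contributed unit is 3.5 × (j's share). Contributing is weakly dominant for j when that share is at least 1/3.5 = 0.2857, and contributing 0 is dominant otherwise.
Player A and Player B clear that bar, contributing 26 each; the remaining 2 contribute 0. Total contributed: 52.
Player C keeps 26 and receives 3.5 × 52 × 4/22 = 33.09 from the chores-and-supplies kitty, for a payoff of 59.09.

59.09 dollars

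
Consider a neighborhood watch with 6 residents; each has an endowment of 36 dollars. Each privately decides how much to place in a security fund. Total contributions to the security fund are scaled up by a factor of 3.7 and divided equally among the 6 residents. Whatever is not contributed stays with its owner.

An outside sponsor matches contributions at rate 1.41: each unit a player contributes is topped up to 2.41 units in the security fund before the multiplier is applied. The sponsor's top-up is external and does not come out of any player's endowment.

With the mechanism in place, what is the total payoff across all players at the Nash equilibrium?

1926.07 dollars

Under the mechanism each unit contributed yields 3.7 × 2.41 / 6 = 1.4862 back to its contributor per unit of net cost, which exceeds 1, making full contribution the dominant choice for everyone.
So the Nash equilibrium is full contribution by all 6; the group earns 3.7 × 2.41 × 216 = 1926.07.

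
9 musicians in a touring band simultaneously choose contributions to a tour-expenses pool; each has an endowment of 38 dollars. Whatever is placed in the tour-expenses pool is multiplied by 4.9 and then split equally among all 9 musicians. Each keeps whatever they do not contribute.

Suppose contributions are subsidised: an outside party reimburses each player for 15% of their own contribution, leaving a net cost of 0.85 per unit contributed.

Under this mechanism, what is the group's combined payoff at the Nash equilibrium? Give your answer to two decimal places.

With the mechanism, a contributed unit returns (4.9/9) / 0.85 = 0.6405 per unit of net cost — still below 1 — so contributing 0 remains dominant for every player.
Everyone keeps their endowment and the group total is 9 × 38 = 342.

342.00 dollars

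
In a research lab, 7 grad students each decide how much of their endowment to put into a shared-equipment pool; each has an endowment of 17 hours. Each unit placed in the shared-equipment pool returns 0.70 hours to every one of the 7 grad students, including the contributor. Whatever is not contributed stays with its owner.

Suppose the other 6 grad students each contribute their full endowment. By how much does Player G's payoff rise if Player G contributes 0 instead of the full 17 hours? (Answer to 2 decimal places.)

Switching from a contribution of 17 to 0 lets Player G keep an extra 17 hours, but lowers the shared-equipment pool by 17, which costs Player G their own share of that drop: 0.70 × 17 = 11.90.
Net gain = 17 − 11.90 = 5.10. The private return per contributed unit (0.70) is below 1, so free-riding is indeed the best response regardless of what the others do.

5.10 hours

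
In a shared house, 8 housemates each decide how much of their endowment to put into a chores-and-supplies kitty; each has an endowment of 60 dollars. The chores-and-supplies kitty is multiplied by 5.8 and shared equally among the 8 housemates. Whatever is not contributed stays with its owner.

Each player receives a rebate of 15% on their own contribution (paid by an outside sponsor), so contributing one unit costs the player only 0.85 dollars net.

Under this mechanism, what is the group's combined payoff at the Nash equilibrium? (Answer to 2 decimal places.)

The effective private return is (5.8/8) / 0.85 = 0.8529, which is still under 1, so the mechanism doesn't change anyone's dominant strategy: zero contribution.
At the Nash equilibrium no one contributes; group total payoff = 8 × 60 = 480.

480.00 dollars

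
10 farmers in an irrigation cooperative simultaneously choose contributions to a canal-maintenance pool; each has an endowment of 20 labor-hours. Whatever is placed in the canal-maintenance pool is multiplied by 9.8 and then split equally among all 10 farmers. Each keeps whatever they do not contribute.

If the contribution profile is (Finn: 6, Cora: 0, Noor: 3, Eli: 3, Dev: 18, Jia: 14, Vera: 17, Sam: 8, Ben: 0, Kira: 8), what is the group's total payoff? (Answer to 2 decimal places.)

877.60 labor-hours

Total contributed: 6 + 0 + 3 + 3 + 18 + 14 + 17 + 8 + 0 + 8 = 77; total kept: 10 × 20 − 77 = 123.
The canal-maintenance pool pays out 9.8 × 77 = 754.60 in aggregate.
Group total = 123 + 754.60 = 877.60.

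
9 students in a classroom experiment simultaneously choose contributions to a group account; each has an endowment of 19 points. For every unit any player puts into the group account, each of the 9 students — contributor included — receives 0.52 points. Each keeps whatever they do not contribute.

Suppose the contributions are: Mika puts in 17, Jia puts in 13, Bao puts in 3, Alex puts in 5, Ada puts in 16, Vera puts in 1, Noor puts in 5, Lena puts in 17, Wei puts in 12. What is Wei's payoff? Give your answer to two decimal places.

53.28 points

Total contributed: 17 + 13 + 3 + 5 + 16 + 1 + 5 + 17 + 12 = 89.
Each receives 0.52 × 89 = 46.28 from the group account.
Wei keeps 19 − 12 = 7, so Wei's payoff is 7 + 46.28 = 53.28.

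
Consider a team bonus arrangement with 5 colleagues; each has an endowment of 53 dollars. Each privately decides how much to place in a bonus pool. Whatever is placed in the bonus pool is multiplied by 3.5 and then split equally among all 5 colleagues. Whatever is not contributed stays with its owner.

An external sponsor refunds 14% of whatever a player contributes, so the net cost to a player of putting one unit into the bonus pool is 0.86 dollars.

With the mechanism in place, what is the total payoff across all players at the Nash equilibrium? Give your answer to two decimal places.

265.00 dollars

Even with the mechanism, each unit contributed returns only (3.5/5) / 0.86 = 0.8140 per unit of net cost, so contributing nothing is still dominant.
At the Nash equilibrium no one contributes; group total payoff = 5 × 53 = 265.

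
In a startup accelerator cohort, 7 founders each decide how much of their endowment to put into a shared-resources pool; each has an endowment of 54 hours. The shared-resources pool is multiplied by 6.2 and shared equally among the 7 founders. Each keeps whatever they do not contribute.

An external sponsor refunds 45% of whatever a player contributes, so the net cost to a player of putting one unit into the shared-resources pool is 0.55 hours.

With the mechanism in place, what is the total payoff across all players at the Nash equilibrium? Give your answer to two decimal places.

The effective private return per unit is now (6.2/7) / 0.55 = 1.6104 > 1, so every player's dominant strategy flips to full contribution.
At the Nash equilibrium everyone contributes 54. Group total payoff = 7 × (54 × 0.45 + 6.2 × 54) = 2513.70.

2513.70 hours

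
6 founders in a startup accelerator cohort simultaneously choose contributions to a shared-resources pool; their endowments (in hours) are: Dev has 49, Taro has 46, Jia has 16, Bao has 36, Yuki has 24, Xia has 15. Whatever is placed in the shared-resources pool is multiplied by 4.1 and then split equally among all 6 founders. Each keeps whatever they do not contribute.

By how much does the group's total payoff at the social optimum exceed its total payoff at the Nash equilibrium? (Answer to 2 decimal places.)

576.60 hours

The private return per contributed unit is 4.1/6 = 0.6833 < 1 for every player regardless of endowment, so the Nash equilibrium is zero contribution and the group total is Σ E_j = 49 + 46 + 16 + 36 + 24 + 15 = 186.
Each contributed unit returns 4.100 to the group, so the social optimum is full contribution by everyone: group total = 4.100 × 186 = 762.60.
Efficiency loss = (4.100 − 1) × 186 = 576.60.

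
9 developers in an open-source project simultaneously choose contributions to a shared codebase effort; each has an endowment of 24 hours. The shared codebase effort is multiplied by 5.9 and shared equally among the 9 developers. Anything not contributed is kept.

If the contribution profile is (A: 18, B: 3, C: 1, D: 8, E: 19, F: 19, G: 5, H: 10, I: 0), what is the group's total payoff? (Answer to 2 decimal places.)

622.70 hours

Total contributed: 18 + 3 + 1 + 8 + 19 + 19 + 5 + 10 + 0 = 83; total kept: 9 × 24 − 83 = 133.
The shared codebase effort pays out 5.9 × 83 = 489.70 in aggregate.
Group total = 133 + 489.70 = 622.70.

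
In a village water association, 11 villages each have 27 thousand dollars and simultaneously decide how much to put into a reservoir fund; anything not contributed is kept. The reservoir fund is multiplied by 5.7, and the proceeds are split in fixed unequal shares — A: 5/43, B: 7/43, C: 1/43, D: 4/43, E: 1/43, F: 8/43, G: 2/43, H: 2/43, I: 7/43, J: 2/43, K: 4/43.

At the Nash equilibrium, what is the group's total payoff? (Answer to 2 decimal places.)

423.90 thousand dollars

Each unit j contributes comes back to j as 5.7 × (j's share), so j prefers to contribute only if that share exceeds 1/5.7 = 0.1754; otherwise keeping the unit dominates.
The only share above 0.1754 is F's 8/43, contributing 27; the remaining 10 contribute 0. Total contributed: 27.
The reservoir fund pays out 5.7 × 27 = 153.90 in total (split across the unequal shares, but the aggregate is all that matters for the group sum).
The 10 free-riders keep 27 each, adding 270. Group total = 270 + 153.90 = 423.90.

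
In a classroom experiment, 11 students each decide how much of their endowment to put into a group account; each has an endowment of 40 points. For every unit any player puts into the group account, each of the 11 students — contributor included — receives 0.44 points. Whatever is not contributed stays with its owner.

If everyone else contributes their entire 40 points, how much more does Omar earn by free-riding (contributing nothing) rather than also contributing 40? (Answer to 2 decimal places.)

22.40 points

Switching from a contribution of 40 to 0 lets Omar keep an extra 40 points, but lowers the group account by 40, which costs Omar their own share of that drop: 0.44 × 40 = 17.60.
Net gain = 40 − 17.60 = 22.40. The private return per contributed unit (0.44) is below 1, so free-riding is indeed the best response regardless of what the others do.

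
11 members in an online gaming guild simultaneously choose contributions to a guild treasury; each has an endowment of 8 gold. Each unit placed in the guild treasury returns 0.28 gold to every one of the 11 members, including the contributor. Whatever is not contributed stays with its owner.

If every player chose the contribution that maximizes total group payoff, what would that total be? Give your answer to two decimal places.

271.04 gold

Each contributed unit returns 3.080 to the group as a whole (0.28 to each of 11 players), which exceeds 1, so the social optimum is full contribution: group total = 3.080 × 88 = 271.04.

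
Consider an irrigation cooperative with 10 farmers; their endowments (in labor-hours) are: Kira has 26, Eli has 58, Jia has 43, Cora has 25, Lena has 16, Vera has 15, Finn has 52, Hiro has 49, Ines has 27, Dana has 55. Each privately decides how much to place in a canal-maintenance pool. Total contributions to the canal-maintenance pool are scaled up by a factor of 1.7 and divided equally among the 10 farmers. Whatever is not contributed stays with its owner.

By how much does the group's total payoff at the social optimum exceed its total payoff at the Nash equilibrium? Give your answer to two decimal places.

256.20 labor-hours

The private return per contributed unit is 1.7/10 = 0.1700 < 1 for every player regardless of endowment, so the Nash equilibrium is zero contribution and the group total is Σ E_j = 26 + 58 + 43 + 25 + 16 + 15 + 52 + 49 + 27 + 55 = 366.
Each contributed unit returns 1.700 to the group, so the social optimum is full contribution by everyone: group total = 1.700 × 366 = 622.20.
Efficiency loss = (1.700 − 1) × 366 = 256.20.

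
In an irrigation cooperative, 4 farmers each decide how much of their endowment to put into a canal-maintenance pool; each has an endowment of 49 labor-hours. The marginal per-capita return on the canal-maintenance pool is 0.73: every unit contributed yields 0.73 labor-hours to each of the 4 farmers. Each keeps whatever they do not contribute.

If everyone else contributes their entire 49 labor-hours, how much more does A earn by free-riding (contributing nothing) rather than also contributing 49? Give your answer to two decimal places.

13.23 labor-hours

Switching from a contribution of 49 to 0 lets A keep an extra 49 labor-hours, but lowers the canal-maintenance pool by 49, which costs A their own share of that drop: 0.73 × 49 = 35.77.
Net gain = 49 − 35.77 = 13.23. The private return per contributed unit (0.73) is below 1, so free-riding is indeed the best response regardless of what the others do.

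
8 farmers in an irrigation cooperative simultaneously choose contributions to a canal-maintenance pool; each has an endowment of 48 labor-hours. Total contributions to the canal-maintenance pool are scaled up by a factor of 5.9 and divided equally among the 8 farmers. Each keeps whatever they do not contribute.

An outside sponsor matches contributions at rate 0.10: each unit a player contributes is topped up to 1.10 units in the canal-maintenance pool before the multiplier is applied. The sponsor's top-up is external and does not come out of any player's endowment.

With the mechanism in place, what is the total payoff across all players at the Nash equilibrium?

With the mechanism, a contributed unit returns 5.9 × 1.10 / 8 = 0.8113 per unit of net cost — still below 1 — so contributing 0 remains dominant for every player.
Everyone keeps their endowment and the group total is 8 × 48 = 384.

384.00 labor-hours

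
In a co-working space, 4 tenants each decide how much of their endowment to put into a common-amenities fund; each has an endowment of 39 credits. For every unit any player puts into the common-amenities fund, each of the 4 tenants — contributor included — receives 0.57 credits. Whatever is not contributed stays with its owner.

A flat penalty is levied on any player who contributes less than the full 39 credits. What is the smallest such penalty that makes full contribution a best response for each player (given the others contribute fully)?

16.77 credits

Given the others contribute fully, the best deviation is to contribute 0 (any partial contribution still incurs the fine and gives up units whose private return 0.57 is below 1).
Deviating from 39 to 0 saves 39 credits but forfeits the deviator's share of the drop in the common-amenities fund: 0.57 × 39 = 22.23.
So the deviation gain is 39 − 22.23 = 16.77, and the fine must be at least 16.77 credits to wipe it out.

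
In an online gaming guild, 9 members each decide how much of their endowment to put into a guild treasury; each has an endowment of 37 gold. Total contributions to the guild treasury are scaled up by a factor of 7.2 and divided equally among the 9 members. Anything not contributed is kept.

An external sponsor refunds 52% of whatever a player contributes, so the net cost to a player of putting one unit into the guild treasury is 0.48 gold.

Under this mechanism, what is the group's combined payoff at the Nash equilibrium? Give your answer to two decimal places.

2570.76 gold

The effective private return per unit is now (7.2/9) / 0.48 = 1.6667 > 1, so every player's dominant strategy flips to full contribution.
At the Nash equilibrium everyone contributes 37. Group total payoff = 9 × (37 × 0.52 + 7.2 × 37) = 2570.76.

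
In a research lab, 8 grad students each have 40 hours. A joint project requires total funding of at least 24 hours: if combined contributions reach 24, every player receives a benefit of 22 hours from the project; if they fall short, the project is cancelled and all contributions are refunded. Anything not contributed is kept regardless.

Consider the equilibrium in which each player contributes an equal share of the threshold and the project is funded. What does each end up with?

59 hours

Equal share of the threshold: 24/8 = 3.
At this profile no one gains by cutting their contribution: any cut drops the total below 24, the project is cancelled, contributions are refunded, and the deviator ends with 40, which is less than 40 − 3 + 22 = 59. Contributing more than 3 just wastes the excess. So contributing exactly 3 is a best response.
Each player's payoff: 40 − 3 + 22 = 59.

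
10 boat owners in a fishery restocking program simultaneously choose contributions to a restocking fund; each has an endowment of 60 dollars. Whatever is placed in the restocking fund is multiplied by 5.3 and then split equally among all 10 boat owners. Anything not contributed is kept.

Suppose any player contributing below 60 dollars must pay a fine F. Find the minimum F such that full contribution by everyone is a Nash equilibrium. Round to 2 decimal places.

Given the others contribute fully, the best deviation is to contribute 0 (any partial contribution still incurs the fine and gives up units whose private return 0.5300 is below 1).
Deviating from 60 to 0 saves 60 dollars but forfeits the deviator's share of the drop in the restocking fund: 5.3/10 × 60 = 31.80.
So the deviation gain is 60 − 31.80 = 28.20, and the fine must be at least 28.20 dollars to wipe it out.

28.20 dollars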